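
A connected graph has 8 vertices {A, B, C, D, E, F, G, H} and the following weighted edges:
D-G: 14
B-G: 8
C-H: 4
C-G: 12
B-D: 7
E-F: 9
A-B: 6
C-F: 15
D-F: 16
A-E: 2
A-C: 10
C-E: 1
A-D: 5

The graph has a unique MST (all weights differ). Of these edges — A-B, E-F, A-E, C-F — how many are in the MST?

3

Sort edges by weight, then run Kruskal:
C-E (1): add — endpoints in different components.
A-E (2): add — endpoints in different components.
C-H (4): add — endpoints in different components.
A-D (5): add — endpoints in different components.
A-B (6): add — endpoints in different components.
B-D (7): skip — B and D already connected.
B-G (8): add — endpoints in different components.
E-F (9): add — endpoints in different components.
MST edge set: {C-E, A-E, C-H, A-D, A-B, B-G, E-F}.
Of the listed edges, {A-B, E-F, A-E} are in the MST → 3.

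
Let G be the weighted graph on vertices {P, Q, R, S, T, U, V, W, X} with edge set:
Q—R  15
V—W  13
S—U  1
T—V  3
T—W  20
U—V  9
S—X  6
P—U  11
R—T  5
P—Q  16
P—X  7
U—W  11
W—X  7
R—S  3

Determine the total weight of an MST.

47

Prim's algorithm from X:
Step 1: frontier [S—X 6, P—X 7, W—X 7] → take S—X (6); add S.
Step 2: frontier [S—U 1, R—S 3, P—X 7, W—X 7] → take S—U (1); add U.
Step 3: frontier [R—S 3, U—V 9, P—U 11, U—W 11, P—X 7, W—X 7] → take R—S (3); add R.
Step 4: frontier [R—T 5, Q—R 15, U—V 9, P—U 11, U—W 11, P—X 7, W—X 7] → take R—T (5); add T.
Step 5: frontier [Q—R 15, T—V 3, T—W 20, U—V 9, P—U 11, U—W 11, P—X 7, W—X 7] → take T—V (3); add V.
Step 6: frontier [Q—R 15, T—W 20, P—U 11, U—W 11, V—W 13, P—X 7, W—X 7] → take P—X (7); add P.
Step 7: frontier [P—Q 16, Q—R 15, T—W 20, U—W 11, V—W 13, W—X 7] → take W—X (7); add W.
Step 8: frontier [P—Q 16, Q—R 15] → take Q—R (15); add Q.
MST edges: S—X, S—U, R—S, R—T, T—V, P—X, W—X, Q—R; total weight 6+1+3+5+3+7+7+15 = 47.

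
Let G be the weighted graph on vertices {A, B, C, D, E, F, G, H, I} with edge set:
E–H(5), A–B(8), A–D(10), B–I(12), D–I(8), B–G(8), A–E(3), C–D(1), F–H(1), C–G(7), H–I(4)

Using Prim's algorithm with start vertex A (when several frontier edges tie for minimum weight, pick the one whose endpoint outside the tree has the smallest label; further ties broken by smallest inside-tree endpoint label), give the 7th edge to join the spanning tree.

C-D

Prim, starting at A.
Step 1: cheapest edge leaving the tree is A–E (3); add E.
Step 2: cheapest edge leaving the tree is E–H (5); add H.
Step 3: cheapest edge leaving the tree is F–H (1); add F.
Step 4: cheapest edge leaving the tree is H–I (4); add I.
Step 5: cheapest edge leaving the tree is A–B (8); add B.
Step 6: cheapest edge leaving the tree is D–I (8); add D.
Step 7: cheapest edge leaving the tree is C–D (1); add C.
Step 8: cheapest edge leaving the tree is C–G (7); add G.
The 7th edge added is C–D.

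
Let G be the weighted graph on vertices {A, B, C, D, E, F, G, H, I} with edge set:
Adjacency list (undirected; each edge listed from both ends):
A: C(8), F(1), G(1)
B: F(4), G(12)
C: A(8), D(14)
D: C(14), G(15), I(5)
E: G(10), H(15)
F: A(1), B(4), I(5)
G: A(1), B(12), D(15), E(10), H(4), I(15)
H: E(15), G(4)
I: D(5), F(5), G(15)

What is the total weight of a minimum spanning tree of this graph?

38

Prim, starting at G.
Step 1: cheapest edge leaving the tree is A—G (1); add A.
Step 2: cheapest edge leaving the tree is A—F (1); add F.
Step 3: cheapest edge leaving the tree is B—F (4); add B.
Step 4: cheapest edge leaving the tree is G—H (4); add H.
Step 5: cheapest edge leaving the tree is F—I (5); add I.
Step 6: cheapest edge leaving the tree is D—I (5); add D.
Step 7: cheapest edge leaving the tree is A—C (8); add C.
Step 8: cheapest edge leaving the tree is E—G (10); add E.
MST edges: A—G, A—F, B—F, G—H, F—I, D—I, A—C, E—G; total weight 1+1+4+4+5+5+8+10 = 38.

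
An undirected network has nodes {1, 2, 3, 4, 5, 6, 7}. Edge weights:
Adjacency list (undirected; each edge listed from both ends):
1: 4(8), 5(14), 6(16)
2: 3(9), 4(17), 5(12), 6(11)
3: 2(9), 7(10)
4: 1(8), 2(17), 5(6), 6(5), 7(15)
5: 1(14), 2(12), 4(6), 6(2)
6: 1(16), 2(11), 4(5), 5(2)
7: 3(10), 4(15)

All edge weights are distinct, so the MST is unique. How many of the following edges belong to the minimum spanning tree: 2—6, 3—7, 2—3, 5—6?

4

Kruskal's algorithm — process edges by increasing weight (ties by edge label):
5—6 (2): add. Components now {1} {2} {3} {4} {5,6} {7}
4—6 (5): add. Components now {1} {2} {3} {4,5,6} {7}
4—5 (6): skip — 4 and 5 already connected.
1—4 (8): add. Components now {1,4,5,6} {2} {3} {7}
2—3 (9): add. Components now {1,4,5,6} {2,3} {7}
3—7 (10): add. Components now {1,4,5,6} {2,3,7}
2—6 (11): add. Components now {1,2,3,4,5,6,7}
MST edge set: {5—6, 4—6, 1—4, 2—3, 3—7, 2—6}.
Of the listed edges, {2—6, 3—7, 2—3, 5—6} are in the MST → 4.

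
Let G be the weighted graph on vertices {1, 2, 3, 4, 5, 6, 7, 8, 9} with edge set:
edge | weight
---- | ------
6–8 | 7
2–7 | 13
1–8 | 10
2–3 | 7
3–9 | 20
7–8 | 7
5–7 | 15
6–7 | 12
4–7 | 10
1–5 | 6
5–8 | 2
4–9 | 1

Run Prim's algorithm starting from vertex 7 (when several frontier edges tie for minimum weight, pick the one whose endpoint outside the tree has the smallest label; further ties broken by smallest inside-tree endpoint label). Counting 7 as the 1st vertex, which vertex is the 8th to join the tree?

Grow the tree from 7 using Prim:
Step 1: cheapest edge leaving the tree is 7–8 (7); add 8.
Step 2: cheapest edge leaving the tree is 5–8 (2); add 5.
Step 3: cheapest edge leaving the tree is 1–5 (6); add 1.
Step 4: cheapest edge leaving the tree is 6–8 (7); add 6.
Step 5: cheapest edge leaving the tree is 4–7 (10); add 4.
Step 6: cheapest edge leaving the tree is 4–9 (1); add 9.
Step 7: cheapest edge leaving the tree is 2–7 (13); add 2.
Step 8: cheapest edge leaving the tree is 2–3 (7); add 3.
Vertex order: 7, 8, 5, 1, 6, 4, 9, 2, 3. The 8th vertex is 2.

2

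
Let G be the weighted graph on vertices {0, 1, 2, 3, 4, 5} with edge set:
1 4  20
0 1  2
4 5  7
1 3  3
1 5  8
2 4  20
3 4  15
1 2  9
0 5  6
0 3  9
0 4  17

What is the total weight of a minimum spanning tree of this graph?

27

Sort edges by weight, then run Kruskal:
0 1 (2): add. Components now {0,1} {2} {3} {4} {5}
1 3 (3): add. Components now {0,1,3} {2} {4} {5}
0 5 (6): add. Components now {0,1,3,5} {2} {4}
4 5 (7): add. Components now {0,1,3,4,5} {2}
1 5 (8): skip — 1 and 5 already connected.
0 3 (9): skip — 0 and 3 already connected.
1 2 (9): add. Components now {0,1,2,3,4,5}
MST edges: 0 1, 1 3, 0 5, 4 5, 1 2; total weight 2+3+6+7+9 = 27.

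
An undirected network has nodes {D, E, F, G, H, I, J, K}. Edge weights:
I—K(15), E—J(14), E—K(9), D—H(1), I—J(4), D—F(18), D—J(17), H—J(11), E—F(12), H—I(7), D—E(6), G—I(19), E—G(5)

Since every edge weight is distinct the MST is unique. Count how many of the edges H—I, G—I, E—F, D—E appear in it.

Kruskal's algorithm — process edges by increasing weight (ties by edge label):
D—H (1): add — endpoints in different components.
I—J (4): add — endpoints in different components.
E—G (5): add — endpoints in different components.
D—E (6): add — endpoints in different components.
H—I (7): add — endpoints in different components.
E—K (9): add — endpoints in different components.
H—J (11): skip — H and J already connected.
E—F (12): add — endpoints in different components.
MST edge set: {D—H, I—J, E—G, D—E, H—I, E—K, E—F}.
Of the listed edges, {H—I, E—F, D—E} are in the MST → 3.

3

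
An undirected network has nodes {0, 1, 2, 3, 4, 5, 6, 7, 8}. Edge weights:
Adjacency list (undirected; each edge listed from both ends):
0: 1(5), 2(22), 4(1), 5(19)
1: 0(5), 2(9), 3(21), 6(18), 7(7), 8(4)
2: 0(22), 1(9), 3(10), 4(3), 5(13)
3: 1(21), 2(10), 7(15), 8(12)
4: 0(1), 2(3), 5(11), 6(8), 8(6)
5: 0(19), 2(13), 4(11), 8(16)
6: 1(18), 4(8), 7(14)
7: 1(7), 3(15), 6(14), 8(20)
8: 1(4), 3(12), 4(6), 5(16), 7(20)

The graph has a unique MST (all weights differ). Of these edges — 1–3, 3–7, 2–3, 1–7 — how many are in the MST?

2

Sort edges by weight, then run Kruskal:
0–4 (1): add — endpoints in different components.
2–4 (3): add — endpoints in different components.
1–8 (4): add — endpoints in different components.
0–1 (5): add — endpoints in different components.
4–8 (6): skip — 4 and 8 already connected.
1–7 (7): add — endpoints in different components.
4–6 (8): add — endpoints in different components.
1–2 (9): skip — 1 and 2 already connected.
2–3 (10): add — endpoints in different components.
4–5 (11): add — endpoints in different components.
MST edge set: {0–4, 2–4, 1–8, 0–1, 1–7, 4–6, 2–3, 4–5}.
Of the listed edges, {2–3, 1–7} are in the MST → 2.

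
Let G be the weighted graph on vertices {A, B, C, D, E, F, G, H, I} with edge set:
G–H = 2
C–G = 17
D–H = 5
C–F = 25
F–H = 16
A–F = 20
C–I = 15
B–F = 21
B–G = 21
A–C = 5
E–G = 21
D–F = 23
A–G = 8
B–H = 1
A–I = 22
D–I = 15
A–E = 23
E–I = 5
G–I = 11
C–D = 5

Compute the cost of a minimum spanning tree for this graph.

50

Kruskal: consider edges lightest-first.
B–H (1): add — endpoints in different components.
G–H (2): add — endpoints in different components.
A–C (5): add — endpoints in different components.
C–D (5): add — endpoints in different components.
D–H (5): add — endpoints in different components.
E–I (5): add — endpoints in different components.
A–G (8): skip — A and G already connected.
G–I (11): add — endpoints in different components.
C–I (15): skip — C and I already connected.
D–I (15): skip — D and I already connected.
F–H (16): add — endpoints in different components.
MST edges: B–H, G–H, A–C, C–D, D–H, E–I, G–I, F–H; total weight 1+2+5+5+5+5+11+16 = 50.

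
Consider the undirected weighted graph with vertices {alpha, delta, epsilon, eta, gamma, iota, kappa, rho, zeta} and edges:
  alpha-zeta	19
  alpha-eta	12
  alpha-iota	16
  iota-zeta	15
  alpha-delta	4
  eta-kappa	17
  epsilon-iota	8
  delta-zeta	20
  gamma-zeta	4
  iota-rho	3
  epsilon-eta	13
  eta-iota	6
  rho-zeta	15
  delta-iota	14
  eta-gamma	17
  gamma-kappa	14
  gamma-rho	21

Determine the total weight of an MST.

Sort edges by weight, then run Kruskal:
iota-rho (3): add — endpoints in different components.
alpha-delta (4): add — endpoints in different components.
gamma-zeta (4): add — endpoints in different components.
eta-iota (6): add — endpoints in different components.
epsilon-iota (8): add — endpoints in different components.
alpha-eta (12): add — endpoints in different components.
epsilon-eta (13): skip — eta and epsilon already connected.
delta-iota (14): skip — delta and iota already connected.
gamma-kappa (14): add — endpoints in different components.
iota-zeta (15): add — endpoints in different components.
MST edges: iota-rho, alpha-delta, gamma-zeta, eta-iota, epsilon-iota, alpha-eta, gamma-kappa, iota-zeta; total weight 3+4+4+6+8+12+14+15 = 66.

66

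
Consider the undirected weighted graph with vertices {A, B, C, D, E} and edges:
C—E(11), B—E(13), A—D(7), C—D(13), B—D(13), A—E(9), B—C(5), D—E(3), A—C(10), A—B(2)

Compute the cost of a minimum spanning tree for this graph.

Sort edges by weight, then run Kruskal:
A—B (2): add. Components now {A,B} {C} {D} {E}
D—E (3): add. Components now {A,B} {C} {D,E}
B—C (5): add. Components now {A,B,C} {D,E}
A—D (7): add. Components now {A,B,C,D,E}
MST edges: A—B, D—E, B—C, A—D; total weight 2+3+5+7 = 17.

17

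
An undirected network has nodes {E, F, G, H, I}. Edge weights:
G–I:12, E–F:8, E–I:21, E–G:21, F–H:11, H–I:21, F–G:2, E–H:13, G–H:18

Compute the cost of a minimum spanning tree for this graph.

Prim, starting at F.
Step 1: frontier [F–G 2, E–F 8, F–H 11] → take F–G (2); add G.
Step 2: frontier [E–F 8, F–H 11, G–I 12, G–H 18, E–G 21] → take E–F (8); add E.
Step 3: frontier [E–H 13, E–I 21, F–H 11, G–I 12, G–H 18] → take F–H (11); add H.
Step 4: frontier [E–I 21, G–I 12, H–I 21] → take G–I (12); add I.
MST edges: F–G, E–F, F–H, G–I; total weight 2+8+11+12 = 33.

33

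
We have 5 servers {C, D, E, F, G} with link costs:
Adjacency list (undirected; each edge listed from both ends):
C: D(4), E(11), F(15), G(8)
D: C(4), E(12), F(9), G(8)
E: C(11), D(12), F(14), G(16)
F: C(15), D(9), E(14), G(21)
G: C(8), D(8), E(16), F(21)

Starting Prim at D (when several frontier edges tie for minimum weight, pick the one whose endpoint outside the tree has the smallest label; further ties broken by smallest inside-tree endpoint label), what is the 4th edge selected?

C-E

Prim's algorithm from D:
Step 1: frontier [C-D 4, D-G 8, D-F 9, D-E 12] → take C-D (4); add C.
Step 2: frontier [C-G 8, C-E 11, C-F 15, D-G 8, D-F 9, D-E 12] → take C-G (8); add G.
Step 3: frontier [C-E 11, C-F 15, D-F 9, D-E 12, E-G 16, F-G 21] → take D-F (9); add F.
Step 4: frontier [C-E 11, D-E 12, E-F 14, E-G 16] → take C-E (11); add E.
The 4th edge added is C-E.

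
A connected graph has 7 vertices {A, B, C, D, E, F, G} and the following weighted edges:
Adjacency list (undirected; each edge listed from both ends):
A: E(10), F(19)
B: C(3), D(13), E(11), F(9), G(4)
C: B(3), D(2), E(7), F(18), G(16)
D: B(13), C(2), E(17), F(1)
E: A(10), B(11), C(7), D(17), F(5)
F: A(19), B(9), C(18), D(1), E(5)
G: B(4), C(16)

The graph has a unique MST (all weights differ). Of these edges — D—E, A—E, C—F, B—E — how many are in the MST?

1

Kruskal: consider edges lightest-first.
D—F (1): add. Components now {A} {B} {C} {D,F} {E} {G}
C—D (2): add. Components now {A} {B} {C,D,F} {E} {G}
B—C (3): add. Components now {A} {B,C,D,F} {E} {G}
B—G (4): add. Components now {A} {B,C,D,F,G} {E}
E—F (5): add. Components now {A} {B,C,D,E,F,G}
C—E (7): skip — C and E already connected.
B—F (9): skip — B and F already connected.
A—E (10): add. Components now {A,B,C,D,E,F,G}
MST edge set: {D—F, C—D, B—C, B—G, E—F, A—E}.
Of the listed edges, {A—E} are in the MST → 1.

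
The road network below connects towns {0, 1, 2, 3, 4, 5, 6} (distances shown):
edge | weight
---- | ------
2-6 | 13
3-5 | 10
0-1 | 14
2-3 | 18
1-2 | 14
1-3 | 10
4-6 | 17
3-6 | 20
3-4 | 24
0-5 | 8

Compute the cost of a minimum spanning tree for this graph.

Sort edges by weight, then run Kruskal:
0-5 (8): add. Components now {0,5} {1} {2} {3} {4} {6}
1-3 (10): add. Components now {0,5} {1,3} {2} {4} {6}
3-5 (10): add. Components now {0,1,3,5} {2} {4} {6}
2-6 (13): add. Components now {0,1,3,5} {2,6} {4}
0-1 (14): skip — 0 and 1 already connected.
1-2 (14): add. Components now {0,1,2,3,5,6} {4}
4-6 (17): add. Components now {0,1,2,3,4,5,6}
MST edges: 0-5, 1-3, 3-5, 2-6, 1-2, 4-6; total weight 8+10+10+13+14+17 = 72.

72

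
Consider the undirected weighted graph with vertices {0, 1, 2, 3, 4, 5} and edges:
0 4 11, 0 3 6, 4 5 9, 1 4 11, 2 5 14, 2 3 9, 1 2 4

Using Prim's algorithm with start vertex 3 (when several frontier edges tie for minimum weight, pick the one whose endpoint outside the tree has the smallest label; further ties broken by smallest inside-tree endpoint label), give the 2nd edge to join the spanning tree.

Prim, starting at 3.
Step 1: cheapest edge leaving the tree is 0 3 (6); add 0.
Step 2: cheapest edge leaving the tree is 2 3 (9); add 2.
Step 3: cheapest edge leaving the tree is 1 2 (4); add 1.
Step 4: cheapest edge leaving the tree is 0 4 (11); add 4.
Step 5: cheapest edge leaving the tree is 4 5 (9); add 5.
The 2nd edge added is 2 3.

2-3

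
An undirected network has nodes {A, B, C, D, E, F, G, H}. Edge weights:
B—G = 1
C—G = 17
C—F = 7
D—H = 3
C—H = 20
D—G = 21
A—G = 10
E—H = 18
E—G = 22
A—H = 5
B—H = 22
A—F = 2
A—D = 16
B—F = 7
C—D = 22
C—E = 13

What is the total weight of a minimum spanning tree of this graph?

38

Prim's algorithm from H:
Step 1: cheapest edge leaving the tree is D—H (3); add D.
Step 2: cheapest edge leaving the tree is A—H (5); add A.
Step 3: cheapest edge leaving the tree is A—F (2); add F.
Step 4: cheapest edge leaving the tree is B—F (7); add B.
Step 5: cheapest edge leaving the tree is B—G (1); add G.
Step 6: cheapest edge leaving the tree is C—F (7); add C.
Step 7: cheapest edge leaving the tree is C—E (13); add E.
MST edges: D—H, A—H, A—F, B—F, B—G, C—F, C—E; total weight 3+5+2+7+1+7+13 = 38.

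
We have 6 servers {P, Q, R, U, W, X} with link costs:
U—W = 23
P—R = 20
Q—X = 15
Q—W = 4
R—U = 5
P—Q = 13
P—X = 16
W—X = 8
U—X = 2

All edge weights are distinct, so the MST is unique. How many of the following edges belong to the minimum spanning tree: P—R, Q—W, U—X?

Kruskal's algorithm — process edges by increasing weight (ties by edge label):
U—X (2): add. Components now {U,X} {Q} {R} {W} {P}
Q—W (4): add. Components now {U,X} {Q,W} {R} {P}
R—U (5): add. Components now {R,U,X} {Q,W} {P}
W—X (8): add. Components now {Q,R,U,W,X} {P}
P—Q (13): add. Components now {P,Q,R,U,W,X}
MST edge set: {U—X, Q—W, R—U, W—X, P—Q}.
Of the listed edges, {Q—W, U—X} are in the MST → 2.

2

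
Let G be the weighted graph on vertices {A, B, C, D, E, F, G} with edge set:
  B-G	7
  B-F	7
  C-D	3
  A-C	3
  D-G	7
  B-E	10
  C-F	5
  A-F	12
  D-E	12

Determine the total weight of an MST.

Kruskal: consider edges lightest-first.
A-C (3): add. Components now {A,C} {B} {D} {E} {F} {G}
C-D (3): add. Components now {A,C,D} {B} {E} {F} {G}
C-F (5): add. Components now {A,C,D,F} {B} {E} {G}
B-F (7): add. Components now {A,B,C,D,F} {E} {G}
B-G (7): add. Components now {A,B,C,D,F,G} {E}
D-G (7): skip — D and G already connected.
B-E (10): add. Components now {A,B,C,D,E,F,G}
MST edges: A-C, C-D, C-F, B-F, B-G, B-E; total weight 3+3+5+7+7+10 = 35.

35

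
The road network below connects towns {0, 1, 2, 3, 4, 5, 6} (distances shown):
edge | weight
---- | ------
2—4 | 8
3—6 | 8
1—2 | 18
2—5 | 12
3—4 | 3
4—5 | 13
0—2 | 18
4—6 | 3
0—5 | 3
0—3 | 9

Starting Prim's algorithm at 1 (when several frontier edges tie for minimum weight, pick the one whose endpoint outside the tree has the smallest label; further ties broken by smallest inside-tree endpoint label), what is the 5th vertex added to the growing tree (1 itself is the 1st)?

Prim's algorithm from 1:
Step 1: frontier [1—2 18] → take 1—2 (18); add 2.
Step 2: frontier [2—4 8, 2—5 12, 0—2 18] → take 2—4 (8); add 4.
Step 3: frontier [2—5 12, 0—2 18, 3—4 3, 4—6 3, 4—5 13] → take 3—4 (3); add 3.
Step 4: frontier [2—5 12, 0—2 18, 3—6 8, 0—3 9, 4—6 3, 4—5 13] → take 4—6 (3); add 6.
Step 5: frontier [2—5 12, 0—2 18, 0—3 9, 4—5 13] → take 0—3 (9); add 0.
Step 6: frontier [0—5 3, 2—5 12, 4—5 13] → take 0—5 (3); add 5.
Vertex order: 1, 2, 4, 3, 6, 0, 5. The 5th vertex is 6.

6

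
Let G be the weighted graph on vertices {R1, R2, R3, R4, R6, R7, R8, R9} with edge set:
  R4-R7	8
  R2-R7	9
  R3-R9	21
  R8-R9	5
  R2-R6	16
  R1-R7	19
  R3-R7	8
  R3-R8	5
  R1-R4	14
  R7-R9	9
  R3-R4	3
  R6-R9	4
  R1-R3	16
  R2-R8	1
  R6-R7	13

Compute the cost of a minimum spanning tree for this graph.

40

Prim's algorithm from R9:
Step 1: cheapest edge leaving the tree is R6-R9 (4); add R6.
Step 2: cheapest edge leaving the tree is R8-R9 (5); add R8.
Step 3: cheapest edge leaving the tree is R2-R8 (1); add R2.
Step 4: cheapest edge leaving the tree is R3-R8 (5); add R3.
Step 5: cheapest edge leaving the tree is R3-R4 (3); add R4.
Step 6: cheapest edge leaving the tree is R3-R7 (8); add R7.
Step 7: cheapest edge leaving the tree is R1-R4 (14); add R1.
MST edges: R6-R9, R8-R9, R2-R8, R3-R8, R3-R4, R3-R7, R1-R4; total weight 4+5+1+5+3+8+14 = 40.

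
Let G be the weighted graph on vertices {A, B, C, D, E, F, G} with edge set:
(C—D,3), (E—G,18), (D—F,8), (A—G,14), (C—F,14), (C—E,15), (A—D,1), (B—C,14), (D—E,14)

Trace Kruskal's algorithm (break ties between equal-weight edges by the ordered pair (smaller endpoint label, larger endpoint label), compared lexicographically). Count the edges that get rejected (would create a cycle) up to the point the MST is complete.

Kruskal's algorithm — process edges by increasing weight (ties by edge label):
A—D (1): add — endpoints in different components.
C—D (3): add — endpoints in different components.
D—F (8): add — endpoints in different components.
A—G (14): add — endpoints in different components.
B—C (14): add — endpoints in different components.
C—F (14): skip — C and F already connected.
D—E (14): add — endpoints in different components.
Edges rejected before the tree was complete: 1.

1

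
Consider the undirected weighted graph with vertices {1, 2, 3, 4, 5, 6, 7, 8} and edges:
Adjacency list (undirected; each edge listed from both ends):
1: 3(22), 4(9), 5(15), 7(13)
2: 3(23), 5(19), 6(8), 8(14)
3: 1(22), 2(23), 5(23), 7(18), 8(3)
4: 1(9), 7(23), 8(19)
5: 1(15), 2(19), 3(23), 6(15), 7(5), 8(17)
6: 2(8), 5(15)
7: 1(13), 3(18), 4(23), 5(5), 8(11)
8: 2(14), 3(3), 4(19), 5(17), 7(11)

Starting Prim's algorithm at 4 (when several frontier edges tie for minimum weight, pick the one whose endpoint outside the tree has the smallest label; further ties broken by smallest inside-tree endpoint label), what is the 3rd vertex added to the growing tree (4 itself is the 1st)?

Grow the tree from 4 using Prim:
Step 1: cheapest edge leaving the tree is 1—4 (9); add 1.
Step 2: cheapest edge leaving the tree is 1—7 (13); add 7.
Step 3: cheapest edge leaving the tree is 5—7 (5); add 5.
Step 4: cheapest edge leaving the tree is 7—8 (11); add 8.
Step 5: cheapest edge leaving the tree is 3—8 (3); add 3.
Step 6: cheapest edge leaving the tree is 2—8 (14); add 2.
Step 7: cheapest edge leaving the tree is 2—6 (8); add 6.
Vertex order: 4, 1, 7, 5, 8, 3, 2, 6. The 3rd vertex is 7.

7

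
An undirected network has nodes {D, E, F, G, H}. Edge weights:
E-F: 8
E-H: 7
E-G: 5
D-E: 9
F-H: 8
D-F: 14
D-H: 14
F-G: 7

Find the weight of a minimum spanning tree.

Sort edges by weight, then run Kruskal:
E-G (5): add. Components now {D} {E,G} {F} {H}
E-H (7): add. Components now {D} {E,G,H} {F}
F-G (7): add. Components now {D} {E,F,G,H}
E-F (8): skip — E and F already connected.
F-H (8): skip — F and H already connected.
D-E (9): add. Components now {D,E,F,G,H}
MST edges: E-G, E-H, F-G, D-E; total weight 5+7+7+9 = 28.

28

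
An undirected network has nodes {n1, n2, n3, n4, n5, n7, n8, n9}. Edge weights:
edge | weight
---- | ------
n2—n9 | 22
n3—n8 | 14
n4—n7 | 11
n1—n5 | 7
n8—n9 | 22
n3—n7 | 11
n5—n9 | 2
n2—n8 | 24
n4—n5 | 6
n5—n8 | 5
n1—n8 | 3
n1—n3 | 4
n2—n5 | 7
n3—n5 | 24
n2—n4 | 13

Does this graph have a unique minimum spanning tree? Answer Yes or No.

Kruskal's algorithm — process edges by increasing weight (ties by edge label):
n5—n9 (2): add — endpoints in different components.
n1—n8 (3): add — endpoints in different components.
n1—n3 (4): add — endpoints in different components.
n5—n8 (5): add — endpoints in different components.
n4—n5 (6): add — endpoints in different components.
n1—n5 (7): skip — n1 and n5 already connected.
n2—n5 (7): add — endpoints in different components.
n3—n7 (11): add — endpoints in different components.
Non-tree edge n4—n7 has weight 11, equal to the heaviest edge on its tree cycle — swapping gives another MST of the same weight. Not unique.

No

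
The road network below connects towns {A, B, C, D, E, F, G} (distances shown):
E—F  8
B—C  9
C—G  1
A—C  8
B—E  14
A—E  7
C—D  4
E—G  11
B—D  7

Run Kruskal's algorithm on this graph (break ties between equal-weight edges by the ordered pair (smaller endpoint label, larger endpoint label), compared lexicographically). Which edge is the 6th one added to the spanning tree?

Kruskal: consider edges lightest-first.
C—G (1): add. Components now {A} {B} {C,G} {D} {E} {F}
C—D (4): add. Components now {A} {B} {C,D,G} {E} {F}
A—E (7): add. Components now {A,E} {B} {C,D,G} {F}
B—D (7): add. Components now {A,E} {B,C,D,G} {F}
A—C (8): add. Components now {A,B,C,D,E,G} {F}
E—F (8): add. Components now {A,B,C,D,E,F,G}
The 6th edge added is E—F.

E-F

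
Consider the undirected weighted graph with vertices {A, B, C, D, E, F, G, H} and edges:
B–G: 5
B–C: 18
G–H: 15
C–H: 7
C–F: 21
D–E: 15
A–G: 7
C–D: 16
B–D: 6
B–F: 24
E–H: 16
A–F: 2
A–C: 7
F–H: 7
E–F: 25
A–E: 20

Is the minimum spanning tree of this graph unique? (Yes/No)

No

Kruskal: consider edges lightest-first.
A–F (2): add — endpoints in different components.
B–G (5): add — endpoints in different components.
B–D (6): add — endpoints in different components.
A–C (7): add — endpoints in different components.
A–G (7): add — endpoints in different components.
C–H (7): add — endpoints in different components.
F–H (7): skip — F and H already connected.
D–E (15): add — endpoints in different components.
Non-tree edge F–H has weight 7, equal to the heaviest edge on its tree cycle — swapping gives another MST of the same weight. Not unique.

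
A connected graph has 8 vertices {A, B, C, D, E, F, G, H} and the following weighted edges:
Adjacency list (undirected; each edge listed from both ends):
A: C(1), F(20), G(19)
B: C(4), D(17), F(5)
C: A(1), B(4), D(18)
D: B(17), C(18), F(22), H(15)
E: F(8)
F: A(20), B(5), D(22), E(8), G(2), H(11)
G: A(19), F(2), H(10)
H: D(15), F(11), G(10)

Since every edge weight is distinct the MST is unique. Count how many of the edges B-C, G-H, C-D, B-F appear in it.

Sort edges by weight, then run Kruskal:
A-C (1): add — endpoints in different components.
F-G (2): add — endpoints in different components.
B-C (4): add — endpoints in different components.
B-F (5): add — endpoints in different components.
E-F (8): add — endpoints in different components.
G-H (10): add — endpoints in different components.
F-H (11): skip — F and H already connected.
D-H (15): add — endpoints in different components.
MST edge set: {A-C, F-G, B-C, B-F, E-F, G-H, D-H}.
Of the listed edges, {B-C, G-H, B-F} are in the MST → 3.

3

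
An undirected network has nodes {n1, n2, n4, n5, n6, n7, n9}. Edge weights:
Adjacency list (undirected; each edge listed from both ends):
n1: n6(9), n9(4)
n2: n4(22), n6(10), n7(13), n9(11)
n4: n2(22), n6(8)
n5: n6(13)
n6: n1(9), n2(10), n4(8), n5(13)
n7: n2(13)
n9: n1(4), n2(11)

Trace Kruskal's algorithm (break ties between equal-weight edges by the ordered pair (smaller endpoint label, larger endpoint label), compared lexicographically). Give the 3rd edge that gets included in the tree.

n1-n6

Kruskal: consider edges lightest-first.
n1—n9 (4): add — endpoints in different components.
n4—n6 (8): add — endpoints in different components.
n1—n6 (9): add — endpoints in different components.
n2—n6 (10): add — endpoints in different components.
n2—n9 (11): skip — n2 and n9 already connected.
n2—n7 (13): add — endpoints in different components.
n5—n6 (13): add — endpoints in different components.
The 3rd edge added is n1—n6.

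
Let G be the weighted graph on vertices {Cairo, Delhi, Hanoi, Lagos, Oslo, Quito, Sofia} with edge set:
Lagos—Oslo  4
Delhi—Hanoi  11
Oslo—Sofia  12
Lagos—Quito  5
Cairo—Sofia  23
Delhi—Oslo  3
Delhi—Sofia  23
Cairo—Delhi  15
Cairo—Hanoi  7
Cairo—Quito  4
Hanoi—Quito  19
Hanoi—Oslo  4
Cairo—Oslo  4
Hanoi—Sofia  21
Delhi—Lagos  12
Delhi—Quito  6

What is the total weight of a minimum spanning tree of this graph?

Kruskal: consider edges lightest-first.
Delhi—Oslo (3): add — endpoints in different components.
Cairo—Oslo (4): add — endpoints in different components.
Cairo—Quito (4): add — endpoints in different components.
Hanoi—Oslo (4): add — endpoints in different components.
Lagos—Oslo (4): add — endpoints in different components.
Lagos—Quito (5): skip — Lagos and Quito already connected.
Delhi—Quito (6): skip — Delhi and Quito already connected.
Cairo—Hanoi (7): skip — Hanoi and Cairo already connected.
Delhi—Hanoi (11): skip — Hanoi and Delhi already connected.
Delhi—Lagos (12): skip — Lagos and Delhi already connected.
Oslo—Sofia (12): add — endpoints in different components.
MST edges: Delhi—Oslo, Cairo—Oslo, Cairo—Quito, Hanoi—Oslo, Lagos—Oslo, Oslo—Sofia; total weight 3+4+4+4+4+12 = 31.

31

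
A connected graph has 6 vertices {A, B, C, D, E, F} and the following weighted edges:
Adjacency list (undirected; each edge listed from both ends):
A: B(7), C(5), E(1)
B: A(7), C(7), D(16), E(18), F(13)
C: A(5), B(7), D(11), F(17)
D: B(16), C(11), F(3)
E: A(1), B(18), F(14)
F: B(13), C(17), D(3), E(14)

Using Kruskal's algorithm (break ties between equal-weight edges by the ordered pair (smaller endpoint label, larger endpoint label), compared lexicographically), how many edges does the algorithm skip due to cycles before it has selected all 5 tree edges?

1

Sort edges by weight, then run Kruskal:
A-E (1): add. Components now {A,E} {B} {C} {D} {F}
D-F (3): add. Components now {A,E} {B} {C} {D,F}
A-C (5): add. Components now {A,C,E} {B} {D,F}
A-B (7): add. Components now {A,B,C,E} {D,F}
B-C (7): skip — B and C already connected.
C-D (11): add. Components now {A,B,C,D,E,F}
Edges rejected before the tree was complete: 1.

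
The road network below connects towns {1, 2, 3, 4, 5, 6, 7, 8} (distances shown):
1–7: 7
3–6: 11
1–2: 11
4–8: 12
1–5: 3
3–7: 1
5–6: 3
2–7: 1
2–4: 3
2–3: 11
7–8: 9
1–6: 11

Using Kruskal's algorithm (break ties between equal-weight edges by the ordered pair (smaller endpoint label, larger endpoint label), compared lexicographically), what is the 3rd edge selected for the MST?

Kruskal: consider edges lightest-first.
2–7 (1): add — endpoints in different components.
3–7 (1): add — endpoints in different components.
1–5 (3): add — endpoints in different components.
2–4 (3): add — endpoints in different components.
5–6 (3): add — endpoints in different components.
1–7 (7): add — endpoints in different components.
7–8 (9): add — endpoints in different components.
The 3rd edge added is 1–5.

1-5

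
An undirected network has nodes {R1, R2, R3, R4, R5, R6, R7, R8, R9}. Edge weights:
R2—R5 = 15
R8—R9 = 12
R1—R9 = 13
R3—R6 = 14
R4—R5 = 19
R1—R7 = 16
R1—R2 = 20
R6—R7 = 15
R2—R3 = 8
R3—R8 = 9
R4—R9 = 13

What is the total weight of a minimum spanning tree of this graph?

99

Prim, starting at R2.
Step 1: frontier [R2—R3 8, R2—R5 15, R1—R2 20] → take R2—R3 (8); add R3.
Step 2: frontier [R2—R5 15, R1—R2 20, R3—R8 9, R3—R6 14] → take R3—R8 (9); add R8.
Step 3: frontier [R2—R5 15, R1—R2 20, R3—R6 14, R8—R9 12] → take R8—R9 (12); add R9.
Step 4: frontier [R2—R5 15, R1—R2 20, R3—R6 14, R1—R9 13, R4—R9 13] → take R1—R9 (13); add R1.
Step 5: frontier [R1—R7 16, R2—R5 15, R3—R6 14, R4—R9 13] → take R4—R9 (13); add R4.
Step 6: frontier [R1—R7 16, R2—R5 15, R3—R6 14, R4—R5 19] → take R3—R6 (14); add R6.
Step 7: frontier [R1—R7 16, R2—R5 15, R4—R5 19, R6—R7 15] → take R2—R5 (15); add R5.
Step 8: frontier [R1—R7 16, R6—R7 15] → take R6—R7 (15); add R7.
MST edges: R2—R3, R3—R8, R8—R9, R1—R9, R4—R9, R3—R6, R2—R5, R6—R7; total weight 8+9+12+13+13+14+15+15 = 99.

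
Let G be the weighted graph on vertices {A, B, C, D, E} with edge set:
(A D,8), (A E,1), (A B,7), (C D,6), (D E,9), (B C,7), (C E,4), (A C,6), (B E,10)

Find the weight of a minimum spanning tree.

18

Prim, starting at E.
Step 1: frontier [A E 1, C E 4, D E 9, B E 10] → take A E (1); add A.
Step 2: frontier [A C 6, A B 7, A D 8, C E 4, D E 9, B E 10] → take C E (4); add C.
Step 3: frontier [A B 7, A D 8, C D 6, B C 7, D E 9, B E 10] → take C D (6); add D.
Step 4: frontier [A B 7, B C 7, B E 10] → take A B (7); add B.
MST edges: A E, C E, C D, A B; total weight 1+4+6+7 = 18.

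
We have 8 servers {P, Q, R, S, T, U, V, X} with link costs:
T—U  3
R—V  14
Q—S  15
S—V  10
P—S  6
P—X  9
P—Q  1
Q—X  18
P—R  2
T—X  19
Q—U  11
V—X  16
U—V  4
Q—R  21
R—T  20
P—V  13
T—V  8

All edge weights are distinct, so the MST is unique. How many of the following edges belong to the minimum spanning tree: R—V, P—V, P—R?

Kruskal: consider edges lightest-first.
P—Q (1): add — endpoints in different components.
P—R (2): add — endpoints in different components.
T—U (3): add — endpoints in different components.
U—V (4): add — endpoints in different components.
P—S (6): add — endpoints in different components.
T—V (8): skip — T and V already connected.
P—X (9): add — endpoints in different components.
S—V (10): add — endpoints in different components.
MST edge set: {P—Q, P—R, T—U, U—V, P—S, P—X, S—V}.
Of the listed edges, {P—R} are in the MST → 1.

1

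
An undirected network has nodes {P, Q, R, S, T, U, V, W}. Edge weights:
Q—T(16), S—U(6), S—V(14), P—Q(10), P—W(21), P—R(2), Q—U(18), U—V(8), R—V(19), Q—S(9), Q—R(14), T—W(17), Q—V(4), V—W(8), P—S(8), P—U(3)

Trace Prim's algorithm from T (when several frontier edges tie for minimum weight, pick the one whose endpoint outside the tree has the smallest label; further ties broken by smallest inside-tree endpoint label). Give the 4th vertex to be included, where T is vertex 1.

U

Prim's algorithm from T:
Step 1: cheapest edge leaving the tree is Q—T (16); add Q.
Step 2: cheapest edge leaving the tree is Q—V (4); add V.
Step 3: cheapest edge leaving the tree is U—V (8); add U.
Step 4: cheapest edge leaving the tree is P—U (3); add P.
Step 5: cheapest edge leaving the tree is P—R (2); add R.
Step 6: cheapest edge leaving the tree is S—U (6); add S.
Step 7: cheapest edge leaving the tree is V—W (8); add W.
Vertex order: T, Q, V, U, P, R, S, W. The 4th vertex is U.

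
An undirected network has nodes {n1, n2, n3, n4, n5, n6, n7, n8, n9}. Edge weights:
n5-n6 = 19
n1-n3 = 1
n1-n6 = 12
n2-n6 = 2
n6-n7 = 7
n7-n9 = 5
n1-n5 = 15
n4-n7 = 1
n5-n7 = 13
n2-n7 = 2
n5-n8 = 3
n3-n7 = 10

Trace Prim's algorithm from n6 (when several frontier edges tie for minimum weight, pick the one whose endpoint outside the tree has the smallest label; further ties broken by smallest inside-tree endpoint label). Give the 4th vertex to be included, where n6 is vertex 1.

Grow the tree from n6 using Prim:
Step 1: cheapest edge leaving the tree is n2-n6 (2); add n2.
Step 2: cheapest edge leaving the tree is n2-n7 (2); add n7.
Step 3: cheapest edge leaving the tree is n4-n7 (1); add n4.
Step 4: cheapest edge leaving the tree is n7-n9 (5); add n9.
Step 5: cheapest edge leaving the tree is n3-n7 (10); add n3.
Step 6: cheapest edge leaving the tree is n1-n3 (1); add n1.
Step 7: cheapest edge leaving the tree is n5-n7 (13); add n5.
Step 8: cheapest edge leaving the tree is n5-n8 (3); add n8.
Vertex order: n6, n2, n7, n4, n9, n3, n1, n5, n8. The 4th vertex is n4.

n4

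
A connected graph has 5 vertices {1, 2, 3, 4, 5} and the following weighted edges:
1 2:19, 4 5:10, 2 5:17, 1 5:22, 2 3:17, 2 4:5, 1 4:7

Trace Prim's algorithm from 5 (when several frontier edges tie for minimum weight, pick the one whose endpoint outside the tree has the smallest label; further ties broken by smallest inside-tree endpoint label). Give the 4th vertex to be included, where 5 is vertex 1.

Grow the tree from 5 using Prim:
Step 1: cheapest edge leaving the tree is 4 5 (10); add 4.
Step 2: cheapest edge leaving the tree is 2 4 (5); add 2.
Step 3: cheapest edge leaving the tree is 1 4 (7); add 1.
Step 4: cheapest edge leaving the tree is 2 3 (17); add 3.
Vertex order: 5, 4, 2, 1, 3. The 4th vertex is 1.

1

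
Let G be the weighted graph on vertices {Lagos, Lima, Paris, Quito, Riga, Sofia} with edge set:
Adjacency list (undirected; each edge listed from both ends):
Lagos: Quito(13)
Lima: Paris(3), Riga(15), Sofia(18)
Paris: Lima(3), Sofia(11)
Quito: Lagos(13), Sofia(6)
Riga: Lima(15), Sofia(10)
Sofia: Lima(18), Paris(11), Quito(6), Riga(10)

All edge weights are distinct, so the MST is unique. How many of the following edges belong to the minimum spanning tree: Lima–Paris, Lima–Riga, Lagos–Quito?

Kruskal's algorithm — process edges by increasing weight (ties by edge label):
Lima–Paris (3): add — endpoints in different components.
Quito–Sofia (6): add — endpoints in different components.
Riga–Sofia (10): add — endpoints in different components.
Paris–Sofia (11): add — endpoints in different components.
Lagos–Quito (13): add — endpoints in different components.
MST edge set: {Lima–Paris, Quito–Sofia, Riga–Sofia, Paris–Sofia, Lagos–Quito}.
Of the listed edges, {Lima–Paris, Lagos–Quito} are in the MST → 2.

2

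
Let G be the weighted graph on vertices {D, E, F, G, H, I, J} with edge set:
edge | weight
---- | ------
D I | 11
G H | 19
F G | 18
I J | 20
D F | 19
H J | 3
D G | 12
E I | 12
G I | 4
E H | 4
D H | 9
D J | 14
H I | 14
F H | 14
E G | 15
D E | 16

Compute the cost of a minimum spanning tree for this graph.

Sort edges by weight, then run Kruskal:
H J (3): add. Components now {D} {E} {F} {G} {H,J} {I}
E H (4): add. Components now {D} {E,H,J} {F} {G} {I}
G I (4): add. Components now {D} {E,H,J} {F} {G,I}
D H (9): add. Components now {D,E,H,J} {F} {G,I}
D I (11): add. Components now {D,E,G,H,I,J} {F}
D G (12): skip — D and G already connected.
E I (12): skip — E and I already connected.
D J (14): skip — D and J already connected.
F H (14): add. Components now {D,E,F,G,H,I,J}
MST edges: H J, E H, G I, D H, D I, F H; total weight 3+4+4+9+11+14 = 45.

45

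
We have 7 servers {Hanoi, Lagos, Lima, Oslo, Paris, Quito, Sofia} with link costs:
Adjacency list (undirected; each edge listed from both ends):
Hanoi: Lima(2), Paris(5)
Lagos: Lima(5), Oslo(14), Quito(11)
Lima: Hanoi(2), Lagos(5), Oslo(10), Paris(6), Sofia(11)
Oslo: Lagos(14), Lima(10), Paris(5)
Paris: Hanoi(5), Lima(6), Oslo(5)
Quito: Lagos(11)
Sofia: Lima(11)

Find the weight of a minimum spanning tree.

Prim's algorithm from Sofia:
Step 1: cheapest edge leaving the tree is Lima—Sofia (11); add Lima.
Step 2: cheapest edge leaving the tree is Hanoi—Lima (2); add Hanoi.
Step 3: cheapest edge leaving the tree is Lagos—Lima (5); add Lagos.
Step 4: cheapest edge leaving the tree is Hanoi—Paris (5); add Paris.
Step 5: cheapest edge leaving the tree is Oslo—Paris (5); add Oslo.
Step 6: cheapest edge leaving the tree is Lagos—Quito (11); add Quito.
MST edges: Lima—Sofia, Hanoi—Lima, Lagos—Lima, Hanoi—Paris, Oslo—Paris, Lagos—Quito; total weight 11+2+5+5+5+11 = 39.

39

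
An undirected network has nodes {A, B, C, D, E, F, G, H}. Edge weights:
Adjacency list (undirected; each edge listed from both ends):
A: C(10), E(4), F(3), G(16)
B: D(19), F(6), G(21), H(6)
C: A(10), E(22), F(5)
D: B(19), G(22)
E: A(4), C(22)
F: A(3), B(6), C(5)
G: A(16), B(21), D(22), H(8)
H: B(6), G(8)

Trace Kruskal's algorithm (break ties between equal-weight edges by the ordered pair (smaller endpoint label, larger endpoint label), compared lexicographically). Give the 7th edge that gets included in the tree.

B-D

Kruskal's algorithm — process edges by increasing weight (ties by edge label):
A-F (3): add — endpoints in different components.
A-E (4): add — endpoints in different components.
C-F (5): add — endpoints in different components.
B-F (6): add — endpoints in different components.
B-H (6): add — endpoints in different components.
G-H (8): add — endpoints in different components.
A-C (10): skip — A and C already connected.
A-G (16): skip — A and G already connected.
B-D (19): add — endpoints in different components.
The 7th edge added is B-D.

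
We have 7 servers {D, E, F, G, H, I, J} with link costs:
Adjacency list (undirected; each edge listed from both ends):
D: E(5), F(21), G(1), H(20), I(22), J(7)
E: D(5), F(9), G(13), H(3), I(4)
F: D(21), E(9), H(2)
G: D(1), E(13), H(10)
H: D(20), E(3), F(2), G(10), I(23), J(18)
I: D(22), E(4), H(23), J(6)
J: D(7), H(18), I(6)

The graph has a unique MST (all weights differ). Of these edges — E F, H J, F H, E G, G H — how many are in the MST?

Kruskal: consider edges lightest-first.
D G (1): add. Components now {D,G} {E} {F} {H} {I} {J}
F H (2): add. Components now {D,G} {E} {F,H} {I} {J}
E H (3): add. Components now {D,G} {E,F,H} {I} {J}
E I (4): add. Components now {D,G} {E,F,H,I} {J}
D E (5): add. Components now {D,E,F,G,H,I} {J}
I J (6): add. Components now {D,E,F,G,H,I,J}
MST edge set: {D G, F H, E H, E I, D E, I J}.
Of the listed edges, {F H} are in the MST → 1.

1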